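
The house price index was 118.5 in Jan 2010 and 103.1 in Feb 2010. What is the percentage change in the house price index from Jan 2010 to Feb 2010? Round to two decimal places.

-13.00%

Change = (103.1 − 118.5) / 118.5 × 100
       = -15.4 / 118.5 × 100 = -12.9958%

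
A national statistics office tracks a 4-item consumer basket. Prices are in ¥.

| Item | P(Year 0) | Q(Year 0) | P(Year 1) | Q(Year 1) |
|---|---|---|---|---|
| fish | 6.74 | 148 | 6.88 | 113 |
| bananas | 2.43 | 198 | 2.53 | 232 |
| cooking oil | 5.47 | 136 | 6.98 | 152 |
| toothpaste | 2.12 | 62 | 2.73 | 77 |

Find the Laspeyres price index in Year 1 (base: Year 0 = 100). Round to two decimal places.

112.05

Laspeyres price index uses base-period quantities as weights.
ΣP(Year 1)·Q(Year 0) = 6.88×148 + 2.53×198 + 6.98×136 + 2.73×62 = 1018.24 + 500.94 + 949.28 + 169.26 = 2637.72
ΣP(Year 0)·Q(Year 0) = 6.74×148 + 2.43×198 + 5.47×136 + 2.12×62 = 997.52 + 481.14 + 743.92 + 131.44 = 2354.02
Index = 2637.72 / 2354.02 × 100 = 112.0517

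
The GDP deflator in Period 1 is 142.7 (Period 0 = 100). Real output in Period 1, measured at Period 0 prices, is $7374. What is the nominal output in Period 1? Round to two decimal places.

10522.70

Nominal = Real × (Index/100) = 7374 × (142.7/100)
        = 7374 × 1.427 = 10522.6980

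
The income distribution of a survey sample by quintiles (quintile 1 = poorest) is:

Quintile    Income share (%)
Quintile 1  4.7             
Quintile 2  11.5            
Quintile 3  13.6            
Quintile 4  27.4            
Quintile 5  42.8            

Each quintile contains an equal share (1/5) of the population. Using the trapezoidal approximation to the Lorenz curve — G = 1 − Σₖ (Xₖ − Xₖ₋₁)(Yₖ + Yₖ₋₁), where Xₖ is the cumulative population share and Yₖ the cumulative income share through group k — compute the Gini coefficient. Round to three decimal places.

0.368

Cumulative income shares Yₖ: 0.0470, 0.1620, 0.2980, 0.5720, 1.0000
Σ (Xₖ−Xₖ₋₁)(Yₖ+Yₖ₋₁) = (1/5)(0.0470+0.0000) + (1/5)(0.1620+0.0470) + (1/5)(0.2980+0.1620) + (1/5)(0.5720+0.2980) + (1/5)(1.0000+0.5720)
  = 0.0094 + 0.0418 + 0.0920 + 0.1740 + 0.3144 = 0.6316
G = 1 − 0.6316 = 0.3684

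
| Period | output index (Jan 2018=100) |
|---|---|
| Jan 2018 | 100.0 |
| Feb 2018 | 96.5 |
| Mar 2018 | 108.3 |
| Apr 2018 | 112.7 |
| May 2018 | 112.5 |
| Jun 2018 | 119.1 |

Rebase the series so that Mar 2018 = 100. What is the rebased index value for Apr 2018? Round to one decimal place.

104.1

Rebased(Apr 2018) = 112.7 / 108.3 × 100 = 104.0628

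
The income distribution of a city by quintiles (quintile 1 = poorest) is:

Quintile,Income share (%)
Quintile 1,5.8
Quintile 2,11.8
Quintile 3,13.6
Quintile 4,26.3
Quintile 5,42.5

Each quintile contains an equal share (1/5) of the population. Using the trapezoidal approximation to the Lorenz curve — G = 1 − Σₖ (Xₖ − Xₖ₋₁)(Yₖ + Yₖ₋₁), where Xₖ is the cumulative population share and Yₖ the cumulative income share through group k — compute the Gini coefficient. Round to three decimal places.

0.352

Cumulative income shares Yₖ: 0.0580, 0.1760, 0.3120, 0.5750, 1.0000
Σ (Xₖ−Xₖ₋₁)(Yₖ+Yₖ₋₁) = (1/5)(0.0580+0.0000) + (1/5)(0.1760+0.0580) + (1/5)(0.3120+0.1760) + (1/5)(0.5750+0.3120) + (1/5)(1.0000+0.5750)
  = 0.0116 + 0.0468 + 0.0976 + 0.1774 + 0.3150 = 0.6484
G = 1 − 0.6484 = 0.3516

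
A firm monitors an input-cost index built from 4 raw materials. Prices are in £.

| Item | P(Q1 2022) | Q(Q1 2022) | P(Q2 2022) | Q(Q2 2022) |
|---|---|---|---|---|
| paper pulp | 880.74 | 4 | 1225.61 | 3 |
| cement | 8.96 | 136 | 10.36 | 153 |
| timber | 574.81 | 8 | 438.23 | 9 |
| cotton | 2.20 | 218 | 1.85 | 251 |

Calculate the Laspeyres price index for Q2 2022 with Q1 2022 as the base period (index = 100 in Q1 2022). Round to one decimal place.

104.1

Laspeyres price index uses base-period quantities as weights.
ΣP(Q2 2022)·Q(Q1 2022) = 1225.61×4 + 10.36×136 + 438.23×8 + 1.85×218 = 4902.44 + 1408.96 + 3505.84 + 403.3 = 10220.54
ΣP(Q1 2022)·Q(Q1 2022) = 880.74×4 + 8.96×136 + 574.81×8 + 2.20×218 = 3522.96 + 1218.56 + 4598.48 + 479.6 = 9819.6
Index = 10220.54 / 9819.6 × 100 = 104.0831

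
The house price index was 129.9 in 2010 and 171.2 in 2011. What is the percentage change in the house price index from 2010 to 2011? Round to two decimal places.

31.79%

Change = (171.2 − 129.9) / 129.9 × 100
       = 41.3 / 129.9 × 100 = 31.7937%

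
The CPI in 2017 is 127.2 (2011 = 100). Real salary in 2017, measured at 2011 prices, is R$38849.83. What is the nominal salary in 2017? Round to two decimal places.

49416.98

Nominal = Real × (Index/100) = 38849.83 × (127.2/100)
        = 38849.83 × 1.272 = 49416.9838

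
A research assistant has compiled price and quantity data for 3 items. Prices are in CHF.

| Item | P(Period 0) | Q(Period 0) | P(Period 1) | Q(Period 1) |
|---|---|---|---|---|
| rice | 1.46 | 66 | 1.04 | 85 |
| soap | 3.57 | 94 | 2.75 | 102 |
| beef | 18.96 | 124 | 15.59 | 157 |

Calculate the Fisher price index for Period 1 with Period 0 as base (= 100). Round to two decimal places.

81.25

Laspeyres component (base-period weights):
ΣP(Period 1)Q(Period 0) = 1.04×66 + 2.75×94 + 15.59×124 = 68.64 + 258.5 + 1933.16 = 2260.3
ΣP(Period 0)Q(Period 0) = 1.46×66 + 3.57×94 + 18.96×124 = 96.36 + 335.58 + 2351.04 = 2782.98
L = 2260.3 / 2782.98 × 100 = 81.2187
Paasche component (current-period weights):
ΣP(Period 1)Q(Period 1) = 1.04×85 + 2.75×102 + 15.59×157 = 88.4 + 280.5 + 2447.63 = 2816.53
ΣP(Period 0)Q(Period 1) = 1.46×85 + 3.57×102 + 18.96×157 = 124.1 + 364.14 + 2976.72 = 3464.96
P = 2816.53 / 3464.96 × 100 = 81.2861
Fisher = √(L × P) = √(81.2187 × 81.2861) = 81.2524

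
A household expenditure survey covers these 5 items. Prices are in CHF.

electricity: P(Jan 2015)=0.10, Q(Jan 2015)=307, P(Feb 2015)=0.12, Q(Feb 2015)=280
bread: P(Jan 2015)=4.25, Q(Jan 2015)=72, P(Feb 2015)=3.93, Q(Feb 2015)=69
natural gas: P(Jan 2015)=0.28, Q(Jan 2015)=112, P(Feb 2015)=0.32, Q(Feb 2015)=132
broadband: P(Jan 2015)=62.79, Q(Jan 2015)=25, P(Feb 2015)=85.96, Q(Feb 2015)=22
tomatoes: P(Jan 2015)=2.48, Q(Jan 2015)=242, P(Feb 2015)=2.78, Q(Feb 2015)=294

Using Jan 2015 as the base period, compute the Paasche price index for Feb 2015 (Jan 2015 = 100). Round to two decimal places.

Paasche price index uses current-period quantities as weights.
ΣP(Feb 2015)·Q(Feb 2015) = 0.12×280 + 3.93×69 + 0.32×132 + 85.96×22 + 2.78×294 = 33.6 + 271.17 + 42.24 + 1891.12 + 817.32 = 3055.45
ΣP(Jan 2015)·Q(Feb 2015) = 0.10×280 + 4.25×69 + 0.28×132 + 62.79×22 + 2.48×294 = 28 + 293.25 + 36.96 + 1381.38 + 729.12 = 2468.71
Index = 3055.45 / 2468.71 × 100 = 123.7671

123.77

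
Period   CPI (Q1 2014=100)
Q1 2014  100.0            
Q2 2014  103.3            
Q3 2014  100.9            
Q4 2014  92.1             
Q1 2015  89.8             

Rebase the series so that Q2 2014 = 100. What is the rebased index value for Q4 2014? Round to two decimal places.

Rebased(Q4 2014) = 92.1 / 103.3 × 100 = 89.1578

89.16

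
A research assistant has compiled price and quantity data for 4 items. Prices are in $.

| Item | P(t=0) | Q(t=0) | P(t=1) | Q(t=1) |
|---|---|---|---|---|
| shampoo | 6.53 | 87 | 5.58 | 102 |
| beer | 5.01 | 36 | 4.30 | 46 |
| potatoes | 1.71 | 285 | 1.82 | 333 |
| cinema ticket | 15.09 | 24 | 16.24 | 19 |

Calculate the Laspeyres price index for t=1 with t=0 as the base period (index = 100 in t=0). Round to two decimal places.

96.92

Laspeyres price index uses base-period quantities as weights.
ΣP(t=1)·Q(t=0) = 5.58×87 + 4.30×36 + 1.82×285 + 16.24×24 = 485.46 + 154.8 + 518.7 + 389.76 = 1548.72
ΣP(t=0)·Q(t=0) = 6.53×87 + 5.01×36 + 1.71×285 + 15.09×24 = 568.11 + 180.36 + 487.35 + 362.16 = 1597.98
Index = 1548.72 / 1597.98 × 100 = 96.9174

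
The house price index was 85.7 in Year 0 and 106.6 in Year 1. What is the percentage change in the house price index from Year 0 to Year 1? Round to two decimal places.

24.39%

Change = (106.6 − 85.7) / 85.7 × 100
       = 20.9 / 85.7 × 100 = 24.3874%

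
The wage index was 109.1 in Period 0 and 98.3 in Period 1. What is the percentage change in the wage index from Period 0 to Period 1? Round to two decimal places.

-9.90%

Change = (98.3 − 109.1) / 109.1 × 100
       = -10.8 / 109.1 × 100 = -9.8992%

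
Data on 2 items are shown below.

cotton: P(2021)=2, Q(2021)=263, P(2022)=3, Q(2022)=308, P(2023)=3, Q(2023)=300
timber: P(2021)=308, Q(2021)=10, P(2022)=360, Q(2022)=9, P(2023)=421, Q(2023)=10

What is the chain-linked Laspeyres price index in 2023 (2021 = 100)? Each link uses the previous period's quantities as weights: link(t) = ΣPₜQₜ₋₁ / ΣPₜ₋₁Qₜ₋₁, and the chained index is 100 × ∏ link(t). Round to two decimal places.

Link 2021→2022:
ΣP(2022)Q(2021) = 3×263 + 360×10 = 789 + 3600 = 4389
ΣP(2021)Q(2021) = 2×263 + 308×10 = 526 + 3080 = 3606
link = 4389/3606 = 1.217138
Link 2022→2023:
ΣP(2023)Q(2022) = 3×308 + 421×9 = 924 + 3789 = 4713
ΣP(2022)Q(2022) = 3×308 + 360×9 = 924 + 3240 = 4164
link = 4713/4164 = 1.131844
Chained index = 100 × 1.217138 × 1.131844 = 137.7611

137.76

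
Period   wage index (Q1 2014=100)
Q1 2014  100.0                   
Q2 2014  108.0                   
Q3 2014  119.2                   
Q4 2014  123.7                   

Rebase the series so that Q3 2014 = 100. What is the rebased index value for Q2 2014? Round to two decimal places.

Rebased(Q2 2014) = 108.0 / 119.2 × 100 = 90.6040

90.60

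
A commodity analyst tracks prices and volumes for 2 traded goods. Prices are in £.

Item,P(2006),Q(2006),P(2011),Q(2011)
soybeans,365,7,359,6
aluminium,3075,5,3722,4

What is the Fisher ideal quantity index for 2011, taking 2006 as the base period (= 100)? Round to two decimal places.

Laspeyres component (base-period weights):
ΣP(2006)Q(2011) = 365×6 + 3075×4 = 2190 + 12300 = 14490
ΣP(2006)Q(2006) = 365×7 + 3075×5 = 2555 + 15375 = 17930
L = 14490 / 17930 × 100 = 80.8143
Paasche component (current-period weights):
ΣP(2011)Q(2011) = 359×6 + 3722×4 = 2154 + 14888 = 17042
ΣP(2011)Q(2006) = 359×7 + 3722×5 = 2513 + 18610 = 21123
P = 17042 / 21123 × 100 = 80.6798
Fisher = √(L × P) = √(80.8143 × 80.6798) = 80.7470

80.75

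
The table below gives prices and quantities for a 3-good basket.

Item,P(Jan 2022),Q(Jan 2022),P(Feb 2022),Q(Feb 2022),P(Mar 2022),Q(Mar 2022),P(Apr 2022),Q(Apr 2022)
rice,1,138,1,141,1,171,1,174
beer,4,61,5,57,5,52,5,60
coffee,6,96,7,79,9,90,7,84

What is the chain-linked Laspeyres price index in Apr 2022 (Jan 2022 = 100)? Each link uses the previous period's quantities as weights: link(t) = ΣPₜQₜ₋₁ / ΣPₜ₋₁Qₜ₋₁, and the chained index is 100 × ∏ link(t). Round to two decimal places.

115.57

Link Jan 2022→Feb 2022:
ΣP(Feb 2022)Q(Jan 2022) = 1×138 + 5×61 + 7×96 = 138 + 305 + 672 = 1115
ΣP(Jan 2022)Q(Jan 2022) = 1×138 + 4×61 + 6×96 = 138 + 244 + 576 = 958
link = 1115/958 = 1.163883
Link Feb 2022→Mar 2022:
ΣP(Mar 2022)Q(Feb 2022) = 1×141 + 5×57 + 9×79 = 141 + 285 + 711 = 1137
ΣP(Feb 2022)Q(Feb 2022) = 1×141 + 5×57 + 7×79 = 141 + 285 + 553 = 979
link = 1137/979 = 1.161389
Link Mar 2022→Apr 2022:
ΣP(Apr 2022)Q(Mar 2022) = 1×171 + 5×52 + 7×90 = 171 + 260 + 630 = 1061
ΣP(Mar 2022)Q(Mar 2022) = 1×171 + 5×52 + 9×90 = 171 + 260 + 810 = 1241
link = 1061/1241 = 0.854956
Chained index = 100 × 1.163883 × 1.161389 × 0.854956 = 115.5662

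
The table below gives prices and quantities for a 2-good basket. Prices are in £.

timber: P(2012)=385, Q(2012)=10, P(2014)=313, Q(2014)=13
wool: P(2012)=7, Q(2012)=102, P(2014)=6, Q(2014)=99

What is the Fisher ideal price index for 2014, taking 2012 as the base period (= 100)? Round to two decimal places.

81.91

Laspeyres component (base-period weights):
ΣP(2014)Q(2012) = 313×10 + 6×102 = 3130 + 612 = 3742
ΣP(2012)Q(2012) = 385×10 + 7×102 = 3850 + 714 = 4564
L = 3742 / 4564 × 100 = 81.9895
Paasche component (current-period weights):
ΣP(2014)Q(2014) = 313×13 + 6×99 = 4069 + 594 = 4663
ΣP(2012)Q(2014) = 385×13 + 7×99 = 5005 + 693 = 5698
P = 4663 / 5698 × 100 = 81.8357
Fisher = √(L × P) = √(81.9895 × 81.8357) = 81.9126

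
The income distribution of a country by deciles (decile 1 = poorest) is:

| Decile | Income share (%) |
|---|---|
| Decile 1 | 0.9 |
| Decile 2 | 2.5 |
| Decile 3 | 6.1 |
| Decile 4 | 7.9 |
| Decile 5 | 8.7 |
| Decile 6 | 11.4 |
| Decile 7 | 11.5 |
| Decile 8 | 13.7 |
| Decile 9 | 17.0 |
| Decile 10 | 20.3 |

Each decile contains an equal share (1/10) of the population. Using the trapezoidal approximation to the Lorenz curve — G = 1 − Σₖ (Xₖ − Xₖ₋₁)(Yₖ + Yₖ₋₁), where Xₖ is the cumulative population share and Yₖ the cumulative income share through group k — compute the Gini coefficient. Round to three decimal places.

Cumulative income shares Yₖ: 0.0090, 0.0340, 0.0950, 0.1740, 0.2610, 0.3750, 0.4900, 0.6270, 0.7970, 1.0000
Σ (Xₖ−Xₖ₋₁)(Yₖ+Yₖ₋₁) = (1/10)(0.0090+0.0000) + (1/10)(0.0340+0.0090) + (1/10)(0.0950+0.0340) + (1/10)(0.1740+0.0950) + (1/10)(0.2610+0.1740) + (1/10)(0.3750+0.2610) + (1/10)(0.4900+0.3750) + (1/10)(0.6270+0.4900) + (1/10)(0.7970+0.6270) + (1/10)(1.0000+0.7970)
  = 0.0009 + 0.0043 + 0.0129 + 0.0269 + 0.0435 + 0.0636 + 0.0865 + 0.1117 + 0.1424 + 0.1797 = 0.6724
G = 1 − 0.6724 = 0.3276

0.328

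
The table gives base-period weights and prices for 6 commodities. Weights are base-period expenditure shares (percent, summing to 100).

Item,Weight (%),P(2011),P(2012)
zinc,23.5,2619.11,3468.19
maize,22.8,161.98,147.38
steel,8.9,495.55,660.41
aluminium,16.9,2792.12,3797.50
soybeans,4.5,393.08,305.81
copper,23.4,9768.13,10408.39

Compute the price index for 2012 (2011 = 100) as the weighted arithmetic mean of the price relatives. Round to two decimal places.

zinc: 23.5 × (3468.19/2619.11) = 23.5 × 1.324186 = 31.1184
maize: 22.8 × (147.38/161.98) = 22.8 × 0.909865 = 20.7449
steel: 8.9 × (660.41/495.55) = 8.9 × 1.332681 = 11.8609
aluminium: 16.9 × (3797.50/2792.12) = 16.9 × 1.360078 = 22.9853
soybeans: 4.5 × (305.81/393.08) = 4.5 × 0.777984 = 3.5009
copper: 23.4 × (10408.39/9768.13) = 23.4 × 1.065546 = 24.9338
Index = Σ wᵢ·(p₁ᵢ/p₀ᵢ) = 31.1184 + 20.7449 + 11.8609 + 22.9853 + 3.5009 + 24.9338 = 115.1442

115.14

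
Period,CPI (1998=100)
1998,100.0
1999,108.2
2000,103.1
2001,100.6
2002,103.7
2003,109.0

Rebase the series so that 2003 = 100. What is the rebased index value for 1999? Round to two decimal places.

Rebased(1999) = 108.2 / 109.0 × 100 = 99.2661

99.27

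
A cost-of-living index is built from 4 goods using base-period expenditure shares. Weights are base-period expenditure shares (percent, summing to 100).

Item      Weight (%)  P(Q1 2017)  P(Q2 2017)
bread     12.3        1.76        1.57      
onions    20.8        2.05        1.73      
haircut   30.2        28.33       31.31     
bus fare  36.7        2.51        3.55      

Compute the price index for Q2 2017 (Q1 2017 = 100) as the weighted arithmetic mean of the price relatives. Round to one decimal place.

bread: 12.3 × (1.57/1.76) = 12.3 × 0.892045 = 10.9722
onions: 20.8 × (1.73/2.05) = 20.8 × 0.843902 = 17.5532
haircut: 30.2 × (31.31/28.33) = 30.2 × 1.105189 = 33.3767
bus fare: 36.7 × (3.55/2.51) = 36.7 × 1.414343 = 51.9064
Index = Σ wᵢ·(p₁ᵢ/p₀ᵢ) = 10.9722 + 17.5532 + 33.3767 + 51.9064 = 113.8084

113.8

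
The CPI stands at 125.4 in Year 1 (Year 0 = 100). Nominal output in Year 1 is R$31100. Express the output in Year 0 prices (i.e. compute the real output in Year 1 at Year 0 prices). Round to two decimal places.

Real = Nominal ÷ (Index/100) = 31100 ÷ (125.4/100)
     = 31100 ÷ 1.254 = 24800.6380

24800.64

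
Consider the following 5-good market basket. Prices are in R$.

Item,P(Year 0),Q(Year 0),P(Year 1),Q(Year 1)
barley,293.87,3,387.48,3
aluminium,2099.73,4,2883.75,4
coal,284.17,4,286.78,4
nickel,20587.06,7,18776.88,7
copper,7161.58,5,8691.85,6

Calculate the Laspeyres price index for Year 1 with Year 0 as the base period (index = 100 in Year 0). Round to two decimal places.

99.16

Laspeyres price index uses base-period quantities as weights.
ΣP(Year 1)·Q(Year 0) = 387.48×3 + 2883.75×4 + 286.78×4 + 18776.88×7 + 8691.85×5 = 1162.44 + 11535 + 1147.12 + 131438.16 + 43459.25 = 188741.97
ΣP(Year 0)·Q(Year 0) = 293.87×3 + 2099.73×4 + 284.17×4 + 20587.06×7 + 7161.58×5 = 881.61 + 8398.92 + 1136.68 + 144109.42 + 35807.9 = 190334.53
Index = 188741.97 / 190334.53 × 100 = 99.1633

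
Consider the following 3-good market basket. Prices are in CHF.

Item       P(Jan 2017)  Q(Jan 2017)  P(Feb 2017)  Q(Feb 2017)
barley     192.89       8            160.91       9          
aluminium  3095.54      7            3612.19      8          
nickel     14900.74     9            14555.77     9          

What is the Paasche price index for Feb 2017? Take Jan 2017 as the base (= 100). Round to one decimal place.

Paasche price index uses current-period quantities as weights.
ΣP(Feb 2017)·Q(Feb 2017) = 160.91×9 + 3612.19×8 + 14555.77×9 = 1448.19 + 28897.52 + 131001.93 = 161347.64
ΣP(Jan 2017)·Q(Feb 2017) = 192.89×9 + 3095.54×8 + 14900.74×9 = 1736.01 + 24764.32 + 134106.66 = 160606.99
Index = 161347.64 / 160606.99 × 100 = 100.4612

100.5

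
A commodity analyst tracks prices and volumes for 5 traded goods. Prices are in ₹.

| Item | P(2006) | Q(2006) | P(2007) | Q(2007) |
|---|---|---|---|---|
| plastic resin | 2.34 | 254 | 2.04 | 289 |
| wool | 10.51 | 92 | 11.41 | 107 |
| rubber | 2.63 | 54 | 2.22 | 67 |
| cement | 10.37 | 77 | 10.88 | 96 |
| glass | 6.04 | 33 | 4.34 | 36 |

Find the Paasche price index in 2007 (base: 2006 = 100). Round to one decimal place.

99.1

Paasche price index uses current-period quantities as weights.
ΣP(2007)·Q(2007) = 2.04×289 + 11.41×107 + 2.22×67 + 10.88×96 + 4.34×36 = 589.56 + 1220.87 + 148.74 + 1044.48 + 156.24 = 3159.89
ΣP(2006)·Q(2007) = 2.34×289 + 10.51×107 + 2.63×67 + 10.37×96 + 6.04×36 = 676.26 + 1124.57 + 176.21 + 995.52 + 217.44 = 3190
Index = 3159.89 / 3190 × 100 = 99.0561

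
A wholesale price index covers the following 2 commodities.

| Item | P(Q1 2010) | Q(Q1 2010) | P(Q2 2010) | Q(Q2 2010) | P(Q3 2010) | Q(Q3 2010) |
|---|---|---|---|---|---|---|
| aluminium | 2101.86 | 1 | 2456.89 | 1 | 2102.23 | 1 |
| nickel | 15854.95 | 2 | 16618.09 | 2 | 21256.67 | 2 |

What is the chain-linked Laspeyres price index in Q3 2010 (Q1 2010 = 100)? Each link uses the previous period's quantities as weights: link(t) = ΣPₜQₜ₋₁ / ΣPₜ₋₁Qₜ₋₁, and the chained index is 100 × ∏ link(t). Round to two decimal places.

Link Q1 2010→Q2 2010:
ΣP(Q2 2010)Q(Q1 2010) = 2456.89×1 + 16618.09×2 = 2456.89 + 33236.18 = 35693.07
ΣP(Q1 2010)Q(Q1 2010) = 2101.86×1 + 15854.95×2 = 2101.86 + 31709.9 = 33811.76
link = 35693.07/33811.76 = 1.055641
Link Q2 2010→Q3 2010:
ΣP(Q3 2010)Q(Q2 2010) = 2102.23×1 + 21256.67×2 = 2102.23 + 42513.34 = 44615.57
ΣP(Q2 2010)Q(Q2 2010) = 2456.89×1 + 16618.09×2 = 2456.89 + 33236.18 = 35693.07
link = 44615.57/35693.07 = 1.249978
Chained index = 100 × 1.055641 × 1.249978 = 131.9528

131.95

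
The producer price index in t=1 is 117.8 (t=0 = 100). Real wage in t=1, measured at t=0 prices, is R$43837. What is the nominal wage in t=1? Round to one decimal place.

51640.0

Nominal = Real × (Index/100) = 43837 × (117.8/100)
        = 43837 × 1.178 = 51639.9860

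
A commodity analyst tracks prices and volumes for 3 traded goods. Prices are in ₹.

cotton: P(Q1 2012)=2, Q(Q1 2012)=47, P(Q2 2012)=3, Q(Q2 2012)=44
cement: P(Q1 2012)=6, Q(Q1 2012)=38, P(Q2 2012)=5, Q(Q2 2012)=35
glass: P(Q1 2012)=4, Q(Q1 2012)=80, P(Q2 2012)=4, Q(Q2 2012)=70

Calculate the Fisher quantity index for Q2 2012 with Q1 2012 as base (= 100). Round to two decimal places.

Laspeyres component (base-period weights):
ΣP(Q1 2012)Q(Q2 2012) = 2×44 + 6×35 + 4×70 = 88 + 210 + 280 = 578
ΣP(Q1 2012)Q(Q1 2012) = 2×47 + 6×38 + 4×80 = 94 + 228 + 320 = 642
L = 578 / 642 × 100 = 90.0312
Paasche component (current-period weights):
ΣP(Q2 2012)Q(Q2 2012) = 3×44 + 5×35 + 4×70 = 132 + 175 + 280 = 587
ΣP(Q2 2012)Q(Q1 2012) = 3×47 + 5×38 + 4×80 = 141 + 190 + 320 = 651
P = 587 / 651 × 100 = 90.1690
Fisher = √(L × P) = √(90.0312 × 90.1690) = 90.1000

90.10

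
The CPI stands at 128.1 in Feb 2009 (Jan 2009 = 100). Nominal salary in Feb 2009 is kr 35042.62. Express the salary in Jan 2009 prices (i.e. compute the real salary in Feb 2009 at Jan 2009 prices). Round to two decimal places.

27355.68

Real = Nominal ÷ (Index/100) = 35042.62 ÷ (128.1/100)
     = 35042.62 ÷ 1.281 = 27355.6753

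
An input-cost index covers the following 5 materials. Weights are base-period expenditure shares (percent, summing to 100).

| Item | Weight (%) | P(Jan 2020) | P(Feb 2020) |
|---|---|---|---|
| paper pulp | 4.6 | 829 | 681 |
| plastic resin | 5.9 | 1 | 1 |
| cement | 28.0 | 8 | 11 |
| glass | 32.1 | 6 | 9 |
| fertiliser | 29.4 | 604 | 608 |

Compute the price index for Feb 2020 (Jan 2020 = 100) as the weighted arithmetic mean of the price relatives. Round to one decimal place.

125.9

paper pulp: 4.6 × (681/829) = 4.6 × 0.821472 = 3.7788
plastic resin: 5.9 × (1/1) = 5.9 × 1.000000 = 5.9000
cement: 28.0 × (11/8) = 28.0 × 1.375000 = 38.5000
glass: 32.1 × (9/6) = 32.1 × 1.500000 = 48.1500
fertiliser: 29.4 × (608/604) = 29.4 × 1.006623 = 29.5947
Index = Σ wᵢ·(p₁ᵢ/p₀ᵢ) = 3.7788 + 5.9000 + 38.5000 + 48.1500 + 29.5947 = 125.9235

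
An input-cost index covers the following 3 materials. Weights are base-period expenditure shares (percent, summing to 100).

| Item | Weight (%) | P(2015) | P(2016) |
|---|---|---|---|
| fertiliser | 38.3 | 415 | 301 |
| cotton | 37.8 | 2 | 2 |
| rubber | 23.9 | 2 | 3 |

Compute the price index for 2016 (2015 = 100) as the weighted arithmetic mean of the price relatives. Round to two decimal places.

101.43

fertiliser: 38.3 × (301/415) = 38.3 × 0.725301 = 27.7790
cotton: 37.8 × (2/2) = 37.8 × 1.000000 = 37.8000
rubber: 23.9 × (3/2) = 23.9 × 1.500000 = 35.8500
Index = Σ wᵢ·(p₁ᵢ/p₀ᵢ) = 27.7790 + 37.8000 + 35.8500 = 101.4290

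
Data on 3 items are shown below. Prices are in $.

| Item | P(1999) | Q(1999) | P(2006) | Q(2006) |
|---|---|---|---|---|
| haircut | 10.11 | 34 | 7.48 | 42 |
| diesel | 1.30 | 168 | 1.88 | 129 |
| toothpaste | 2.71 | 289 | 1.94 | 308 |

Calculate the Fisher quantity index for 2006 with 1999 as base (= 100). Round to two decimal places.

104.05

Laspeyres component (base-period weights):
ΣP(1999)Q(2006) = 10.11×42 + 1.30×129 + 2.71×308 = 424.62 + 167.7 + 834.68 = 1427
ΣP(1999)Q(1999) = 10.11×34 + 1.30×168 + 2.71×289 = 343.74 + 218.4 + 783.19 = 1345.33
L = 1427 / 1345.33 × 100 = 106.0706
Paasche component (current-period weights):
ΣP(2006)Q(2006) = 7.48×42 + 1.88×129 + 1.94×308 = 314.16 + 242.52 + 597.52 = 1154.2
ΣP(2006)Q(1999) = 7.48×34 + 1.88×168 + 1.94×289 = 254.32 + 315.84 + 560.66 = 1130.82
P = 1154.2 / 1130.82 × 100 = 102.0675
Fisher = √(L × P) = √(106.0706 × 102.0675) = 104.0498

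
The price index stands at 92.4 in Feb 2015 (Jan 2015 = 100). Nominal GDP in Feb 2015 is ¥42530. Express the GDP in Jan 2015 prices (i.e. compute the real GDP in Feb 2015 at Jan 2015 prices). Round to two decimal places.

46028.14

Real = Nominal ÷ (Index/100) = 42530 ÷ (92.4/100)
     = 42530 ÷ 0.924 = 46028.1385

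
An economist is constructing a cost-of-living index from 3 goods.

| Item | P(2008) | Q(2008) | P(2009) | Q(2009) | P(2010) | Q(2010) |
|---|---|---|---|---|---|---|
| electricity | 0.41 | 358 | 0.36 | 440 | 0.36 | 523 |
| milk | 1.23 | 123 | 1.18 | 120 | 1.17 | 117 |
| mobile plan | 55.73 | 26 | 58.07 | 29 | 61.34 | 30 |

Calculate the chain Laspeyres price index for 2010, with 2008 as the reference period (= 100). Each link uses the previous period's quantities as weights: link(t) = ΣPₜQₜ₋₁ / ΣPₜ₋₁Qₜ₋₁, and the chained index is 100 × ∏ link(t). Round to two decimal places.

106.92

Link 2008→2009:
ΣP(2009)Q(2008) = 0.36×358 + 1.18×123 + 58.07×26 = 128.88 + 145.14 + 1509.82 = 1783.84
ΣP(2008)Q(2008) = 0.41×358 + 1.23×123 + 55.73×26 = 146.78 + 151.29 + 1448.98 = 1747.05
link = 1783.84/1747.05 = 1.021058
Link 2009→2010:
ΣP(2010)Q(2009) = 0.36×440 + 1.17×120 + 61.34×29 = 158.4 + 140.4 + 1778.86 = 2077.66
ΣP(2009)Q(2009) = 0.36×440 + 1.18×120 + 58.07×29 = 158.4 + 141.6 + 1684.03 = 1984.03
link = 2077.66/1984.03 = 1.047192
Chained index = 100 × 1.021058 × 1.047192 = 106.9244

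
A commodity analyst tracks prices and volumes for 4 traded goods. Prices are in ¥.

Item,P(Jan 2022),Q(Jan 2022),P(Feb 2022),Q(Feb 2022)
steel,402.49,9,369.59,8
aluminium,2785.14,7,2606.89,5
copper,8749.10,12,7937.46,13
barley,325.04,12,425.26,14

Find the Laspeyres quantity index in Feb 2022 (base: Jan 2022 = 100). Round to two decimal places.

Laspeyres quantity index uses base-period prices as weights.
ΣP(Jan 2022)·Q(Feb 2022) = 402.49×8 + 2785.14×5 + 8749.10×13 + 325.04×14 = 3219.92 + 13925.7 + 113738.3 + 4550.56 = 135434.48
ΣP(Jan 2022)·Q(Jan 2022) = 402.49×9 + 2785.14×7 + 8749.10×12 + 325.04×12 = 3622.41 + 19495.98 + 104989.2 + 3900.48 = 132008.07
Index = 135434.48 / 132008.07 × 100 = 102.5956

102.60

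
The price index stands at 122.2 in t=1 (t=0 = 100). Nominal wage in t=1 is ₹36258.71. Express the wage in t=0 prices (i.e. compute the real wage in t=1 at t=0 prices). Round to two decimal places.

Real = Nominal ÷ (Index/100) = 36258.71 ÷ (122.2/100)
     = 36258.71 ÷ 1.222 = 29671.6121

29671.61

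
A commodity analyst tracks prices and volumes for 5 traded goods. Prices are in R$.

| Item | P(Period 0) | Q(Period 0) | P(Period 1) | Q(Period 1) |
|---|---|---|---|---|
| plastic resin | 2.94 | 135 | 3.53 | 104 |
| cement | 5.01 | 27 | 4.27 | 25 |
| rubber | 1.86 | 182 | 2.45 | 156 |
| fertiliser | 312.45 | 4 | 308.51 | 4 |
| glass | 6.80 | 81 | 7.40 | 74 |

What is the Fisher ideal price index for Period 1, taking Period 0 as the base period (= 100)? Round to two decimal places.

107.05

Laspeyres component (base-period weights):
ΣP(Period 1)Q(Period 0) = 3.53×135 + 4.27×27 + 2.45×182 + 308.51×4 + 7.40×81 = 476.55 + 115.29 + 445.9 + 1234.04 + 599.4 = 2871.18
ΣP(Period 0)Q(Period 0) = 2.94×135 + 5.01×27 + 1.86×182 + 312.45×4 + 6.80×81 = 396.9 + 135.27 + 338.52 + 1249.8 + 550.8 = 2671.29
L = 2871.18 / 2671.29 × 100 = 107.4829
Paasche component (current-period weights):
ΣP(Period 1)Q(Period 1) = 3.53×104 + 4.27×25 + 2.45×156 + 308.51×4 + 7.40×74 = 367.12 + 106.75 + 382.2 + 1234.04 + 547.6 = 2637.71
ΣP(Period 0)Q(Period 1) = 2.94×104 + 5.01×25 + 1.86×156 + 312.45×4 + 6.80×74 = 305.76 + 125.25 + 290.16 + 1249.8 + 503.2 = 2474.17
P = 2637.71 / 2474.17 × 100 = 106.6099
Fisher = √(L × P) = √(107.4829 × 106.6099) = 107.0455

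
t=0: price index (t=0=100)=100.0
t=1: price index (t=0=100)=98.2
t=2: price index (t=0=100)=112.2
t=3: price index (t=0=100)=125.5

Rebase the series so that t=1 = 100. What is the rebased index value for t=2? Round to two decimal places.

114.26

Rebased(t=2) = 112.2 / 98.2 × 100 = 114.2566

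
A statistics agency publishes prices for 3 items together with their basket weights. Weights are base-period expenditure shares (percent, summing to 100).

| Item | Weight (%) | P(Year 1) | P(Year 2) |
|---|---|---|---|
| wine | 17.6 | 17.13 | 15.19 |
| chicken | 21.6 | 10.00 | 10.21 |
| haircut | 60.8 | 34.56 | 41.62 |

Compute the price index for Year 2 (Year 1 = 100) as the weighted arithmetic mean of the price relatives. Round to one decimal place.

110.9

wine: 17.6 × (15.19/17.13) = 17.6 × 0.886748 = 15.6068
chicken: 21.6 × (10.21/10.00) = 21.6 × 1.021000 = 22.0536
haircut: 60.8 × (41.62/34.56) = 60.8 × 1.204282 = 73.2204
Index = Σ wᵢ·(p₁ᵢ/p₀ᵢ) = 15.6068 + 22.0536 + 73.2204 = 110.8807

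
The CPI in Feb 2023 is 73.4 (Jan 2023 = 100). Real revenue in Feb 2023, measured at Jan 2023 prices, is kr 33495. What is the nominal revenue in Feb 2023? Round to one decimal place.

Nominal = Real × (Index/100) = 33495 × (73.4/100)
        = 33495 × 0.734 = 24585.3300

24585.3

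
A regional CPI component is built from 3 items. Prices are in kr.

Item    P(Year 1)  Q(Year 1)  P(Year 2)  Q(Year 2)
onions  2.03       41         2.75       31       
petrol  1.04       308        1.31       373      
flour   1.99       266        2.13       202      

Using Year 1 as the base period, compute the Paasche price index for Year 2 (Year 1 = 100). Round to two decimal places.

117.74

Paasche price index uses current-period quantities as weights.
ΣP(Year 2)·Q(Year 2) = 2.75×31 + 1.31×373 + 2.13×202 = 85.25 + 488.63 + 430.26 = 1004.14
ΣP(Year 1)·Q(Year 2) = 2.03×31 + 1.04×373 + 1.99×202 = 62.93 + 387.92 + 401.98 = 852.83
Index = 1004.14 / 852.83 × 100 = 117.7421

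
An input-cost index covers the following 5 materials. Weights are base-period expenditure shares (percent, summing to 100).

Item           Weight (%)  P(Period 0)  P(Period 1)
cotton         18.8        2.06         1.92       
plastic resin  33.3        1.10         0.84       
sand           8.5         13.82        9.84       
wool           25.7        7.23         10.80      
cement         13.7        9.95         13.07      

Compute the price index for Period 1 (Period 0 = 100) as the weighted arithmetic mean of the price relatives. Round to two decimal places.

cotton: 18.8 × (1.92/2.06) = 18.8 × 0.932039 = 17.5223
plastic resin: 33.3 × (0.84/1.10) = 33.3 × 0.763636 = 25.4291
sand: 8.5 × (9.84/13.82) = 8.5 × 0.712012 = 6.0521
wool: 25.7 × (10.80/7.23) = 25.7 × 1.493776 = 38.3900
cement: 13.7 × (13.07/9.95) = 13.7 × 1.313568 = 17.9959
Index = Σ wᵢ·(p₁ᵢ/p₀ᵢ) = 17.5223 + 25.4291 + 6.0521 + 38.3900 + 17.9959 = 105.3894

105.39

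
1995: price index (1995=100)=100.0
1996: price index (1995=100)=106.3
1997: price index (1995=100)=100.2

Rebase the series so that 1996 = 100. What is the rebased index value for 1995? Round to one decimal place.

Rebased(1995) = 100.0 / 106.3 × 100 = 94.0734

94.1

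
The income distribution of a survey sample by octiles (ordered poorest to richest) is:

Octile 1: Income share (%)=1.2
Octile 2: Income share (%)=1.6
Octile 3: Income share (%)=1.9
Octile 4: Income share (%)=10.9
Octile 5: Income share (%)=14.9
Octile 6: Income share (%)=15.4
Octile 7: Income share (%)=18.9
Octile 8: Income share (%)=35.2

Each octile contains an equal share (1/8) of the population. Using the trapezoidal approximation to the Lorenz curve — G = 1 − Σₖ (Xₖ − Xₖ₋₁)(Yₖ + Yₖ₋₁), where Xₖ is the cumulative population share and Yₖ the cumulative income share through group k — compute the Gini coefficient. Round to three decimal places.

Cumulative income shares Yₖ: 0.0120, 0.0280, 0.0470, 0.1560, 0.3050, 0.4590, 0.6480, 1.0000
Σ (Xₖ−Xₖ₋₁)(Yₖ+Yₖ₋₁) = (1/8)(0.0120+0.0000) + (1/8)(0.0280+0.0120) + (1/8)(0.0470+0.0280) + (1/8)(0.1560+0.0470) + (1/8)(0.3050+0.1560) + (1/8)(0.4590+0.3050) + (1/8)(0.6480+0.4590) + (1/8)(1.0000+0.6480)
  = 0.0015 + 0.0050 + 0.0094 + 0.0254 + 0.0576 + 0.0955 + 0.1384 + 0.2060 = 0.5387
G = 1 − 0.5387 = 0.4613

0.461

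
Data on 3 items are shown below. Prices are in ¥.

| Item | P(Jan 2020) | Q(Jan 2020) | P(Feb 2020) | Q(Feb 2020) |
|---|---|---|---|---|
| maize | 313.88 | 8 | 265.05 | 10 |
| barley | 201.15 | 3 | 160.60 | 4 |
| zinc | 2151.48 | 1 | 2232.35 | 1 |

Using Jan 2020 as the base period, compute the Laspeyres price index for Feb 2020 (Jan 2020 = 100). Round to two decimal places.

91.81

Laspeyres price index uses base-period quantities as weights.
ΣP(Feb 2020)·Q(Jan 2020) = 265.05×8 + 160.60×3 + 2232.35×1 = 2120.4 + 481.8 + 2232.35 = 4834.55
ΣP(Jan 2020)·Q(Jan 2020) = 313.88×8 + 201.15×3 + 2151.48×1 = 2511.04 + 603.45 + 2151.48 = 5265.97
Index = 4834.55 / 5265.97 × 100 = 91.8074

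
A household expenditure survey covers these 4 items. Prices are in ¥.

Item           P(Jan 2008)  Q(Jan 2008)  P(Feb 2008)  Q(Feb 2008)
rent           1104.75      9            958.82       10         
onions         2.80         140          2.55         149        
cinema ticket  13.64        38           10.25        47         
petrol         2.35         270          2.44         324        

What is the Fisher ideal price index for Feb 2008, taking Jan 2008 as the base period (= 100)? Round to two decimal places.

87.36

Laspeyres component (base-period weights):
ΣP(Feb 2008)Q(Jan 2008) = 958.82×9 + 2.55×140 + 10.25×38 + 2.44×270 = 8629.38 + 357 + 389.5 + 658.8 = 10034.68
ΣP(Jan 2008)Q(Jan 2008) = 1104.75×9 + 2.80×140 + 13.64×38 + 2.35×270 = 9942.75 + 392 + 518.32 + 634.5 = 11487.57
L = 10034.68 / 11487.57 × 100 = 87.3525
Paasche component (current-period weights):
ΣP(Feb 2008)Q(Feb 2008) = 958.82×10 + 2.55×149 + 10.25×47 + 2.44×324 = 9588.2 + 379.95 + 481.75 + 790.56 = 11240.46
ΣP(Jan 2008)Q(Feb 2008) = 1104.75×10 + 2.80×149 + 13.64×47 + 2.35×324 = 11047.5 + 417.2 + 641.08 + 761.4 = 12867.18
P = 11240.46 / 12867.18 × 100 = 87.3576
Fisher = √(L × P) = √(87.3525 × 87.3576) = 87.3551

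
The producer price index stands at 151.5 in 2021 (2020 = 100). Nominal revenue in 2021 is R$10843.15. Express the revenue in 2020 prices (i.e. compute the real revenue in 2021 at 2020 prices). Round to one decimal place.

Real = Nominal ÷ (Index/100) = 10843.15 ÷ (151.5/100)
     = 10843.15 ÷ 1.515 = 7157.1947

7157.2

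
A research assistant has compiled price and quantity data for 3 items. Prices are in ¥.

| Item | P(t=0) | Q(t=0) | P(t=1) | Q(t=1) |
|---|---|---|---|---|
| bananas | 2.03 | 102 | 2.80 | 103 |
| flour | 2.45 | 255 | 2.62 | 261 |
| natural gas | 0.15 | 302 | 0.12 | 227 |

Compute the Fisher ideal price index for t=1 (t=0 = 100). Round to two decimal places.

113.05

Laspeyres component (base-period weights):
ΣP(t=1)Q(t=0) = 2.80×102 + 2.62×255 + 0.12×302 = 285.6 + 668.1 + 36.24 = 989.94
ΣP(t=0)Q(t=0) = 2.03×102 + 2.45×255 + 0.15×302 = 207.06 + 624.75 + 45.3 = 877.11
L = 989.94 / 877.11 × 100 = 112.8638
Paasche component (current-period weights):
ΣP(t=1)Q(t=1) = 2.80×103 + 2.62×261 + 0.12×227 = 288.4 + 683.82 + 27.24 = 999.46
ΣP(t=0)Q(t=1) = 2.03×103 + 2.45×261 + 0.15×227 = 209.09 + 639.45 + 34.05 = 882.59
P = 999.46 / 882.59 × 100 = 113.2417
Fisher = √(L × P) = √(112.8638 × 113.2417) = 113.0526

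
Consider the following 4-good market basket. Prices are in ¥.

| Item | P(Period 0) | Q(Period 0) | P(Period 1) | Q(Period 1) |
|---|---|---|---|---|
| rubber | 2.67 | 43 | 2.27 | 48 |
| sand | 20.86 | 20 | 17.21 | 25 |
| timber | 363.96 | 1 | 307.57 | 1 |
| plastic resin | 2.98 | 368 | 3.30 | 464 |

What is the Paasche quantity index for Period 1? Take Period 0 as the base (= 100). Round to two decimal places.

121.09

Paasche quantity index uses current-period prices as weights.
ΣP(Period 1)·Q(Period 1) = 2.27×48 + 17.21×25 + 307.57×1 + 3.30×464 = 108.96 + 430.25 + 307.57 + 1531.2 = 2377.98
ΣP(Period 1)·Q(Period 0) = 2.27×43 + 17.21×20 + 307.57×1 + 3.30×368 = 97.61 + 344.2 + 307.57 + 1214.4 = 1963.78
Index = 2377.98 / 1963.78 × 100 = 121.0920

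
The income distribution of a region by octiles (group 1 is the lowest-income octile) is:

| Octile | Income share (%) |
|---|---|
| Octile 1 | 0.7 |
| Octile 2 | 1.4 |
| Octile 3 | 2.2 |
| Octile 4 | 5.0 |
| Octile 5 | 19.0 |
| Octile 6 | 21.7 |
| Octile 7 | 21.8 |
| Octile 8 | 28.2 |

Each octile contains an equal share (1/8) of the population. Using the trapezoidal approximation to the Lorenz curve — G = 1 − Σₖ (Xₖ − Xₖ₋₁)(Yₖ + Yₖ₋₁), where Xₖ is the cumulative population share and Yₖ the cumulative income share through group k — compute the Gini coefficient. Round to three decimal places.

0.459

Cumulative income shares Yₖ: 0.0070, 0.0210, 0.0430, 0.0930, 0.2830, 0.5000, 0.7180, 1.0000
Σ (Xₖ−Xₖ₋₁)(Yₖ+Yₖ₋₁) = (1/8)(0.0070+0.0000) + (1/8)(0.0210+0.0070) + (1/8)(0.0430+0.0210) + (1/8)(0.0930+0.0430) + (1/8)(0.2830+0.0930) + (1/8)(0.5000+0.2830) + (1/8)(0.7180+0.5000) + (1/8)(1.0000+0.7180)
  = 0.0009 + 0.0035 + 0.0080 + 0.0170 + 0.0470 + 0.0979 + 0.1522 + 0.2147 = 0.5413
G = 1 − 0.5413 = 0.4587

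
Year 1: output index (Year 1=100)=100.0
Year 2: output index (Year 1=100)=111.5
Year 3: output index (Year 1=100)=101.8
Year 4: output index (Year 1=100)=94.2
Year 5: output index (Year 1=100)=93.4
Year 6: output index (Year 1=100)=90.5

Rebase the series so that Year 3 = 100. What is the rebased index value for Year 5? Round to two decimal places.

91.75

Rebased(Year 5) = 93.4 / 101.8 × 100 = 91.7485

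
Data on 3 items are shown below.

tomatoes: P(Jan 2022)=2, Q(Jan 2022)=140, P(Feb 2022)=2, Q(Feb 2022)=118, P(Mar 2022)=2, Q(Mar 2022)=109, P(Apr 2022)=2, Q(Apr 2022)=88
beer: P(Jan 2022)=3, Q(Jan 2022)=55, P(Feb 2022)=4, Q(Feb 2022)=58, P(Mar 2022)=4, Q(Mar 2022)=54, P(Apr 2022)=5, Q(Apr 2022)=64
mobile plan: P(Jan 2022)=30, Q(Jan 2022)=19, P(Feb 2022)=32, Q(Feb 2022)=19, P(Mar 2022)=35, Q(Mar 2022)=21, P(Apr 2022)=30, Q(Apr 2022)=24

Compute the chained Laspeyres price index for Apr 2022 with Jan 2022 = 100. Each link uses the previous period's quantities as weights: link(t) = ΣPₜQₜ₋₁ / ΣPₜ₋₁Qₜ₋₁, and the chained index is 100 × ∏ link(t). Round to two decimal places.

Link Jan 2022→Feb 2022:
ΣP(Feb 2022)Q(Jan 2022) = 2×140 + 4×55 + 32×19 = 280 + 220 + 608 = 1108
ΣP(Jan 2022)Q(Jan 2022) = 2×140 + 3×55 + 30×19 = 280 + 165 + 570 = 1015
link = 1108/1015 = 1.091626
Link Feb 2022→Mar 2022:
ΣP(Mar 2022)Q(Feb 2022) = 2×118 + 4×58 + 35×19 = 236 + 232 + 665 = 1133
ΣP(Feb 2022)Q(Feb 2022) = 2×118 + 4×58 + 32×19 = 236 + 232 + 608 = 1076
link = 1133/1076 = 1.052974
Link Mar 2022→Apr 2022:
ΣP(Apr 2022)Q(Mar 2022) = 2×109 + 5×54 + 30×21 = 218 + 270 + 630 = 1118
ΣP(Mar 2022)Q(Mar 2022) = 2×109 + 4×54 + 35×21 = 218 + 216 + 735 = 1169
link = 1118/1169 = 0.956373
Chained index = 100 × 1.091626 × 1.052974 × 0.956373 = 109.9306

109.93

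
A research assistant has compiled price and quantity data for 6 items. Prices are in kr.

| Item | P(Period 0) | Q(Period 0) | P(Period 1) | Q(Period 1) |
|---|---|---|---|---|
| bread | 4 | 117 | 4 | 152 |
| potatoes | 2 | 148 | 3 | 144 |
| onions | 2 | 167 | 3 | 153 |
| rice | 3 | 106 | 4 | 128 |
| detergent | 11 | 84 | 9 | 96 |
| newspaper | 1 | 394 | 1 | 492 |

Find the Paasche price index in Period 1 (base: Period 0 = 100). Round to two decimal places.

107.43

Paasche price index uses current-period quantities as weights.
ΣP(Period 1)·Q(Period 1) = 4×152 + 3×144 + 3×153 + 4×128 + 9×96 + 1×492 = 608 + 432 + 459 + 512 + 864 + 492 = 3367
ΣP(Period 0)·Q(Period 1) = 4×152 + 2×144 + 2×153 + 3×128 + 11×96 + 1×492 = 608 + 288 + 306 + 384 + 1056 + 492 = 3134
Index = 3367 / 3134 × 100 = 107.4346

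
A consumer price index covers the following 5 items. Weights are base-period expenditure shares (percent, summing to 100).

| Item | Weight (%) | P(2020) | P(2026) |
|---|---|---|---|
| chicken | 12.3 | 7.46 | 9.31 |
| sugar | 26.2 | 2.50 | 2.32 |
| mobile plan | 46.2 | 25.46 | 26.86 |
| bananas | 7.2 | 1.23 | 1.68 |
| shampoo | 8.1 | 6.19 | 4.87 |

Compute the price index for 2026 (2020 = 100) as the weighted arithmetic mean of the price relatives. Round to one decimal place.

104.6

chicken: 12.3 × (9.31/7.46) = 12.3 × 1.247989 = 15.3503
sugar: 26.2 × (2.32/2.50) = 26.2 × 0.928000 = 24.3136
mobile plan: 46.2 × (26.86/25.46) = 46.2 × 1.054988 = 48.7405
bananas: 7.2 × (1.68/1.23) = 7.2 × 1.365854 = 9.8341
shampoo: 8.1 × (4.87/6.19) = 8.1 × 0.786753 = 6.3727
Index = Σ wᵢ·(p₁ᵢ/p₀ᵢ) = 15.3503 + 24.3136 + 48.7405 + 9.8341 + 6.3727 = 104.6112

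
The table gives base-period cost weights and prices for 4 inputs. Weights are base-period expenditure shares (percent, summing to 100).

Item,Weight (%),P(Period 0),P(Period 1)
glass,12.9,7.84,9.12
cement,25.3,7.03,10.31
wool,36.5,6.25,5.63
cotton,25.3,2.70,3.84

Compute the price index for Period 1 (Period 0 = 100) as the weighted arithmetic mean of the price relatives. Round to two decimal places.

glass: 12.9 × (9.12/7.84) = 12.9 × 1.163265 = 15.0061
cement: 25.3 × (10.31/7.03) = 25.3 × 1.466572 = 37.1043
wool: 36.5 × (5.63/6.25) = 36.5 × 0.900800 = 32.8792
cotton: 25.3 × (3.84/2.70) = 25.3 × 1.422222 = 35.9822
Index = Σ wᵢ·(p₁ᵢ/p₀ᵢ) = 15.0061 + 37.1043 + 32.8792 + 35.9822 = 120.9718

120.97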